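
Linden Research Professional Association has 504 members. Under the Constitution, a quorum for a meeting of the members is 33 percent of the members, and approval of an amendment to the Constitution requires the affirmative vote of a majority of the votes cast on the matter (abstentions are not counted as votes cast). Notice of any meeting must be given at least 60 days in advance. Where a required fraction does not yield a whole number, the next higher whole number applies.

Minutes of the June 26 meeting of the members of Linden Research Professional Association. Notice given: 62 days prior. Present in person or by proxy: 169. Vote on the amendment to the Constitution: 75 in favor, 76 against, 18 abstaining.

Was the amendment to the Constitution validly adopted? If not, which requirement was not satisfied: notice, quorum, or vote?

Notice: 62 days given; 60 required. Satisfied.
Quorum: 33% of 504 = 166.32, rounded up to 167; 169 present. Satisfied.
Vote: requires a majority of the votes cast (169 − 18 abstaining = 151); a majority of 151 is 76, so 76 needed; 75 in favor. Not satisfied.

Invalid — vote requirement not satisfied.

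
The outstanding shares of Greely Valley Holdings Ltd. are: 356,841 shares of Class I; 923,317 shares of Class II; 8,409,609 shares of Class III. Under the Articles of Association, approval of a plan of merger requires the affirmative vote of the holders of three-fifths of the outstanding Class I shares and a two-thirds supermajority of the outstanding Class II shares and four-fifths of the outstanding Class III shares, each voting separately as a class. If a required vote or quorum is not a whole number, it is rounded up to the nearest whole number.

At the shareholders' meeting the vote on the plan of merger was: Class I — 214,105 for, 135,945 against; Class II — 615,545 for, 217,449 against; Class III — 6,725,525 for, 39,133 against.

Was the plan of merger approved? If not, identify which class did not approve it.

Not approved — the Class III shares did not give the required vote.

Class I: 3/5 of 356841 = 214104.60, rounded up to 214105; 214,105 required, 214,105 in favor — approved.
Class II: 2/3 of 923317 = 615544.67, rounded up to 615545; 615,545 required, 615,545 in favor — approved.
Class III: 4/5 of 8409609 = 6727687.20, rounded up to 6727688; 6,727,688 required, 6,725,525 in favor — not approved.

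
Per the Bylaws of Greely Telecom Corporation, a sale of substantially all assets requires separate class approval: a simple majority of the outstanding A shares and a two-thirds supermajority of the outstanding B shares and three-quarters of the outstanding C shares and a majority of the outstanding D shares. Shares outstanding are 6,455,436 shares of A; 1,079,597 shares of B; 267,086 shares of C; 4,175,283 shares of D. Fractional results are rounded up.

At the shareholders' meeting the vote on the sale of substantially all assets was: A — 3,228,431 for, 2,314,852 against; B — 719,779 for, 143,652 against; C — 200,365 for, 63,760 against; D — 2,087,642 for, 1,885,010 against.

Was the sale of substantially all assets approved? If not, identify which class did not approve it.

Approved — every class gave the required vote.

A: a majority of 6455436 is 3227719; 3,227,719 required, 3,228,431 in favor — approved.
B: 2/3 of 1079597 = 719731.33, rounded up to 719732; 719,732 required, 719,779 in favor — approved.
C: 3/4 of 267086 = 200314.50, rounded up to 200315; 200,315 required, 200,365 in favor — approved.
D: a majority of 4175283 is 2087642; 2,087,642 required, 2,087,642 in favor — approved.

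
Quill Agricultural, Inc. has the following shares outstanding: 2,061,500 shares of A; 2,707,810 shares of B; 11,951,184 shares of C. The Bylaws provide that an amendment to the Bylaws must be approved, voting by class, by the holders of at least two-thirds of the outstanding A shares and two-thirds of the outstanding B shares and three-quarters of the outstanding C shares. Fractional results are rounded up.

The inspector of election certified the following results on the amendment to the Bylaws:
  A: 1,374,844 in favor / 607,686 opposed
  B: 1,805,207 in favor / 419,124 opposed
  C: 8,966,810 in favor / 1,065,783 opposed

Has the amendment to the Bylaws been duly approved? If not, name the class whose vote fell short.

A: 2/3 of 2061500 = 1374333.33, rounded up to 1374334; 1,374,334 required, 1,374,844 in favor — approved.
B: 2/3 of 2707810 = 1805206.67, rounded up to 1805207; 1,805,207 required, 1,805,207 in favor — approved.
C: 3/4 of 11951184 = 8963388; 8,963,388 required, 8,966,810 in favor — approved.

Approved — every class gave the required vote.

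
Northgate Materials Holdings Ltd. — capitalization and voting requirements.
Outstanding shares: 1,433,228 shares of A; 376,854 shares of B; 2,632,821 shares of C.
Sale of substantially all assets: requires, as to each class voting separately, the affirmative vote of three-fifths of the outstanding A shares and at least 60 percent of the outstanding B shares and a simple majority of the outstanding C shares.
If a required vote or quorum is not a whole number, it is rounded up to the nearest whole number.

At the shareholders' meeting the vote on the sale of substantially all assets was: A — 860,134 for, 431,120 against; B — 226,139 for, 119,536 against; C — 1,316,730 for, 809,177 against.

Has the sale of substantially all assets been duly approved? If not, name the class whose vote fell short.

Approved — every class gave the required vote.

A: 3/5 of 1433228 = 859936.80, rounded up to 859937; 859,937 required, 860,134 in favor — approved.
B: 3/5 of 376854 = 226112.40, rounded up to 226113; 226,113 required, 226,139 in favor — approved.
C: a majority of 2632821 is 1316411; 1,316,411 required, 1,316,730 in favor — approved.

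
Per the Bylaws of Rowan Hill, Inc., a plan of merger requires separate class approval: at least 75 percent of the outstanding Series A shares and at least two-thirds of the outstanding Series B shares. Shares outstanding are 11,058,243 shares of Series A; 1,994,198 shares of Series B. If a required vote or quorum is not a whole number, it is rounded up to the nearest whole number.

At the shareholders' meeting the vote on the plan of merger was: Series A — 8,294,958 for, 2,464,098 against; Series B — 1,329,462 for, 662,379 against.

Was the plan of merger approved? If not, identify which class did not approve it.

Series A: 3/4 of 11058243 = 8293682.25, rounded up to 8293683; 8,293,683 required, 8,294,958 in favor — approved.
Series B: 2/3 of 1994198 = 1329465.33, rounded up to 1329466; 1,329,466 required, 1,329,462 in favor — not approved.

Not approved — the Series B shares did not give the required vote.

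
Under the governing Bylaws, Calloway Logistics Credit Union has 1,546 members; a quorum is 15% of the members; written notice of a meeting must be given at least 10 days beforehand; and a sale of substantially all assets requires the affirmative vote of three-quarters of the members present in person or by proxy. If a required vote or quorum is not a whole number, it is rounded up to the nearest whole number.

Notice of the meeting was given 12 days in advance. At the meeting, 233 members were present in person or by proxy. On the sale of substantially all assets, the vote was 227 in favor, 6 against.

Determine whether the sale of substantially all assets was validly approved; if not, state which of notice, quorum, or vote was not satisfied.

Valid — all requirements satisfied.

Notice: 12 days given; 10 required. Satisfied.
Quorum: 15% of 1,546 = 231.90, rounded up to 232; 233 present. Satisfied.
Vote: requires three-fourths of those present (233); 3/4 of 233 = 174.75, rounded up to 175, so 175 needed; 227 in favor. Satisfied.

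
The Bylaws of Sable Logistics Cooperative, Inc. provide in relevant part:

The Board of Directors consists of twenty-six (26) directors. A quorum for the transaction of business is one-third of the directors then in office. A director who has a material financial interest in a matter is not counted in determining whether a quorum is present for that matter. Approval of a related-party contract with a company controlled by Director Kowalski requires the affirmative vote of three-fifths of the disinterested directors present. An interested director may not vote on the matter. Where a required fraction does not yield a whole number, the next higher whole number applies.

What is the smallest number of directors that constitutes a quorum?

1/3 of 26 = 8.67, rounded up to 9.

9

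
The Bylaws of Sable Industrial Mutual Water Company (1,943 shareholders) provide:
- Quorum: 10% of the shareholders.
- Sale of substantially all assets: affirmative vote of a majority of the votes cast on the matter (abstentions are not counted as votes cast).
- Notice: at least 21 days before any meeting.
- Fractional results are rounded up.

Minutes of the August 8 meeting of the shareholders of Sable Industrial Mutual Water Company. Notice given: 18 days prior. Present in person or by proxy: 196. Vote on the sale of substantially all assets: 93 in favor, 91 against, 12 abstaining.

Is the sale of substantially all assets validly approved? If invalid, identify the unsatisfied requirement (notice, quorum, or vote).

Notice: 18 days given; 21 required. Not satisfied.
Quorum: 10% of 1,943 = 194.30, rounded up to 195; 196 present. Satisfied.
Vote: requires a majority of the votes cast (196 − 12 abstaining = 184); a majority of 184 is 93, so 93 needed; 93 in favor. Satisfied.

Invalid — notice requirement not satisfied.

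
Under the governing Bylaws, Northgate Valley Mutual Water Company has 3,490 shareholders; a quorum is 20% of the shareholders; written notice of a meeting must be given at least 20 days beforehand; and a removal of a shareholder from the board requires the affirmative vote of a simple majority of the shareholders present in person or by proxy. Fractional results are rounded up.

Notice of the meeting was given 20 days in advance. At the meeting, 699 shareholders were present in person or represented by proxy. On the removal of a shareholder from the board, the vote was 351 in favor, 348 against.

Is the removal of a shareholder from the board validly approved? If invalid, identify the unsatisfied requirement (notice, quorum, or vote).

Valid — all requirements satisfied.

Notice: 20 days given; 20 required. Satisfied.
Quorum: 20% of 3,490 = 698; 699 present. Satisfied.
Vote: requires a majority of those present (699); a majority of 699 is 350, so 350 needed; 351 in favor. Satisfied.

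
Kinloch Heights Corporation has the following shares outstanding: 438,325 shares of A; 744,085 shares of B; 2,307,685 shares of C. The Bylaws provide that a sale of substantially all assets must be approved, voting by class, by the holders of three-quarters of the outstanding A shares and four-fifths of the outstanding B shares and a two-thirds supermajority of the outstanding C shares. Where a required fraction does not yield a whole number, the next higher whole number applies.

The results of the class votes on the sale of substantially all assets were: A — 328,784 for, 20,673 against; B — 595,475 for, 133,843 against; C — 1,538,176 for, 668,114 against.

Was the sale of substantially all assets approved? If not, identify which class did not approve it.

Not approved — the C shares did not give the required vote.

A: 3/4 of 438325 = 328743.75, rounded up to 328744; 328,744 required, 328,784 in favor — approved.
B: 4/5 of 744085 = 595268; 595,268 required, 595,475 in favor — approved.
C: 2/3 of 2307685 = 1538456.67, rounded up to 1538457; 1,538,457 required, 1,538,176 in favor — not approved.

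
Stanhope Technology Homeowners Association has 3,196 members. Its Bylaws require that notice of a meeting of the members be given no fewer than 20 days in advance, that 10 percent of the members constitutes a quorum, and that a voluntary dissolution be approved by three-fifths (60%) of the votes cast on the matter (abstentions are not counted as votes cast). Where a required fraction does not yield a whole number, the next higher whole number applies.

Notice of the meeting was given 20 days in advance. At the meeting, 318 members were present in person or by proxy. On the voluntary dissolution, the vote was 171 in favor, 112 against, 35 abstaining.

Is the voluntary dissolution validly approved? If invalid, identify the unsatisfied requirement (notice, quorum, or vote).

Invalid — quorum requirement not satisfied.

Notice: 20 days given; 20 required. Satisfied.
Quorum: 10% of 3,196 = 319.60, rounded up to 320; 318 present. Not satisfied.
Vote: requires three-fifths of the votes cast (318 − 35 abstaining = 283); 3/5 of 283 = 169.80, rounded up to 170, so 170 needed; 171 in favor. Satisfied.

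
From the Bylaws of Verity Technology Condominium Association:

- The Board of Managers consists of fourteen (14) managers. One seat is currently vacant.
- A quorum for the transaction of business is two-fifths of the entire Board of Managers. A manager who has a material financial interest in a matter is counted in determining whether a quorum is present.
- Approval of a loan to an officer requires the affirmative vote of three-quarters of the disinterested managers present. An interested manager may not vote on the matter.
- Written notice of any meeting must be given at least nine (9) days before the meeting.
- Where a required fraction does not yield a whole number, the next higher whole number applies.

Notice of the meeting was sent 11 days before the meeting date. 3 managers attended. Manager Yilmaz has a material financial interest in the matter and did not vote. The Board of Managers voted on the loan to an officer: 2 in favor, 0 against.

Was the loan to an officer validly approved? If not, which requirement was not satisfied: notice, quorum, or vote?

Notice: 11 days given; 9 required (11 ≥ 9). Satisfied.
Quorum: 3 present (interested managers count toward quorum); quorum is 6. Not satisfied.
Vote: the loan to an officer requires three-fourths of the disinterested managers present (3 − 1 = 2). 3/4 of 2 = 1.50, rounded up to 2, so 2 affirmative votes are needed; 2 voted in favor. Satisfied. (Moot — without a quorum no business can be validly transacted.)

Invalid — quorum requirement not satisfied.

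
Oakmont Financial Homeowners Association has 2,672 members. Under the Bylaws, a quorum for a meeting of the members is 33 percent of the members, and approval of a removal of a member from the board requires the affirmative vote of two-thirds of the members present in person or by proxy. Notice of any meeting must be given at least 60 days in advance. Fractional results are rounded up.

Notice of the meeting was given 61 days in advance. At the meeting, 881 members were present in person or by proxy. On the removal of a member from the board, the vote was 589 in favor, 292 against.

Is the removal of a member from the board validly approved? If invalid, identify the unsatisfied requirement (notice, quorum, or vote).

Notice: 61 days given; 60 required. Satisfied.
Quorum: 33% of 2,672 = 881.76, rounded up to 882; 881 present. Not satisfied.
Vote: requires two-thirds of those present (881); 2/3 of 881 = 587.33, rounded up to 588, so 588 needed; 589 in favor. Satisfied.

Invalid — quorum requirement not satisfied.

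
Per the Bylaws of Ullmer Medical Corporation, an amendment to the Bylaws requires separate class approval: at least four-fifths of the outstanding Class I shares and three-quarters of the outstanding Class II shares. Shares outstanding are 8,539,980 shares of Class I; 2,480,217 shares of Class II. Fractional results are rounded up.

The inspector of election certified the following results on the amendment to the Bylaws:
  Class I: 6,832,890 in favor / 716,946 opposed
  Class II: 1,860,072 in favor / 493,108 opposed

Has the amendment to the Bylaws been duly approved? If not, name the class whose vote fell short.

Class I: 4/5 of 8539980 = 6831984; 6,831,984 required, 6,832,890 in favor — approved.
Class II: 3/4 of 2480217 = 1860162.75, rounded up to 1860163; 1,860,163 required, 1,860,072 in favor — not approved.

Not approved — the Class II shares did not give the required vote.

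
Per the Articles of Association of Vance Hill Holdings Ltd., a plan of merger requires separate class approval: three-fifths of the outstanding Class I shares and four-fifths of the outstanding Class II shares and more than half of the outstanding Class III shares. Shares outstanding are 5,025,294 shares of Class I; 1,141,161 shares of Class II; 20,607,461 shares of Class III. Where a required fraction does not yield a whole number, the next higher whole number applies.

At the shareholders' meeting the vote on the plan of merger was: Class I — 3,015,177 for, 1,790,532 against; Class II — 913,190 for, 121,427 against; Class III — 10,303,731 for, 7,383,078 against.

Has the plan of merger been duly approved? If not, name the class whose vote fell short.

Approved — every class gave the required vote.

Class I: 3/5 of 5025294 = 3015176.40, rounded up to 3015177; 3,015,177 required, 3,015,177 in favor — approved.
Class II: 4/5 of 1141161 = 912928.80, rounded up to 912929; 912,929 required, 913,190 in favor — approved.
Class III: a majority of 20607461 is 10303731; 10,303,731 required, 10,303,731 in favor — approved.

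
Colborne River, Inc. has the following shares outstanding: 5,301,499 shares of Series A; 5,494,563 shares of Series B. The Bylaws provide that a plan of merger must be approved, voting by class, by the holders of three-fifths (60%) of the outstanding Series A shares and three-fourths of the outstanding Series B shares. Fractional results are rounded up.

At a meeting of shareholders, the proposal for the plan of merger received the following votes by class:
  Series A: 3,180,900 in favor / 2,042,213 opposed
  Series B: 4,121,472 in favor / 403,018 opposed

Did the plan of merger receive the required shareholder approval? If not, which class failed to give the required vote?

Approved — every class gave the required vote.

Series A: 3/5 of 5301499 = 3180899.40, rounded up to 3180900; 3,180,900 required, 3,180,900 in favor — approved.
Series B: 3/4 of 5494563 = 4120922.25, rounded up to 4120923; 4,120,923 required, 4,121,472 in favor — approved.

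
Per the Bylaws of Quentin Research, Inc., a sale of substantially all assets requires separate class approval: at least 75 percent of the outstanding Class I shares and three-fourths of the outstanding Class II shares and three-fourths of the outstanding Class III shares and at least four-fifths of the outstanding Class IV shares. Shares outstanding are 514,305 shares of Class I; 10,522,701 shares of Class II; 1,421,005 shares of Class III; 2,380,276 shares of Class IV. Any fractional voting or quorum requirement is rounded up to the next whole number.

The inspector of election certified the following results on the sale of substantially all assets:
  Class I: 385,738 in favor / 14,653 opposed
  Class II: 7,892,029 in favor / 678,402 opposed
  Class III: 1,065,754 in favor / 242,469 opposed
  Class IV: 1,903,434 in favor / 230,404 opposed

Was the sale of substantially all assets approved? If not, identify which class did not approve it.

Class I: 3/4 of 514305 = 385728.75, rounded up to 385729; 385,729 required, 385,738 in favor — approved.
Class II: 3/4 of 10522701 = 7892025.75, rounded up to 7892026; 7,892,026 required, 7,892,029 in favor — approved.
Class III: 3/4 of 1421005 = 1065753.75, rounded up to 1065754; 1,065,754 required, 1,065,754 in favor — approved.
Class IV: 4/5 of 2380276 = 1904220.80, rounded up to 1904221; 1,904,221 required, 1,903,434 in favor — not approved.

Not approved — the Class IV shares did not give the required vote.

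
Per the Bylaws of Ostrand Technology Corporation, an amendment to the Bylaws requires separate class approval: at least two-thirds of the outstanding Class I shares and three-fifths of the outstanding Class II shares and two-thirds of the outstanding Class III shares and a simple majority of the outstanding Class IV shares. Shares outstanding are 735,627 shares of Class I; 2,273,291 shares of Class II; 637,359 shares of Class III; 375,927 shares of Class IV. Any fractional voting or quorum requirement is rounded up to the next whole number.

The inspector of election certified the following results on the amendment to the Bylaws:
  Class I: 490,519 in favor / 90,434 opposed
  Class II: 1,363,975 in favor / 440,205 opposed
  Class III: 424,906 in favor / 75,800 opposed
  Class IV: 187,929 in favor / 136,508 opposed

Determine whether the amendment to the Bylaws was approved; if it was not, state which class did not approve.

Class I: 2/3 of 735627 = 490418; 490,418 required, 490,519 in favor — approved.
Class II: 3/5 of 2273291 = 1363974.60, rounded up to 1363975; 1,363,975 required, 1,363,975 in favor — approved.
Class III: 2/3 of 637359 = 424906; 424,906 required, 424,906 in favor — approved.
Class IV: a majority of 375927 is 187964; 187,964 required, 187,929 in favor — not approved.

Not approved — the Class IV shares did not give the required vote.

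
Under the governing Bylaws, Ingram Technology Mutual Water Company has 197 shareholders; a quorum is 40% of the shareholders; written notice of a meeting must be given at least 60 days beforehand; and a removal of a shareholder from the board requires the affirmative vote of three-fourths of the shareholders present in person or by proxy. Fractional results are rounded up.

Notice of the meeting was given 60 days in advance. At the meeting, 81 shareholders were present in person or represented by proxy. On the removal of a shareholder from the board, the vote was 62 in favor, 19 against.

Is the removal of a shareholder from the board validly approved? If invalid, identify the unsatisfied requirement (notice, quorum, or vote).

Valid — all requirements satisfied.

Notice: 60 days given; 60 required. Satisfied.
Quorum: 40% of 197 = 78.80, rounded up to 79; 81 present. Satisfied.
Vote: requires three-fourths of those present (81); 3/4 of 81 = 60.75, rounded up to 61, so 61 needed; 62 in favor. Satisfied.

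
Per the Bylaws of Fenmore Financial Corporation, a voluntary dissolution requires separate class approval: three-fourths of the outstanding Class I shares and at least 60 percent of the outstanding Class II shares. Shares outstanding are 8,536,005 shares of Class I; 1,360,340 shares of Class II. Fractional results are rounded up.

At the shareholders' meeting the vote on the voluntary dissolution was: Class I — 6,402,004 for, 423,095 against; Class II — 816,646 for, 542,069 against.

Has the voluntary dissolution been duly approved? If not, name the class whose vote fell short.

Approved — every class gave the required vote.

Class I: 3/4 of 8536005 = 6402003.75, rounded up to 6402004; 6,402,004 required, 6,402,004 in favor — approved.
Class II: 3/5 of 1360340 = 816204; 816,204 required, 816,646 in favor — approved.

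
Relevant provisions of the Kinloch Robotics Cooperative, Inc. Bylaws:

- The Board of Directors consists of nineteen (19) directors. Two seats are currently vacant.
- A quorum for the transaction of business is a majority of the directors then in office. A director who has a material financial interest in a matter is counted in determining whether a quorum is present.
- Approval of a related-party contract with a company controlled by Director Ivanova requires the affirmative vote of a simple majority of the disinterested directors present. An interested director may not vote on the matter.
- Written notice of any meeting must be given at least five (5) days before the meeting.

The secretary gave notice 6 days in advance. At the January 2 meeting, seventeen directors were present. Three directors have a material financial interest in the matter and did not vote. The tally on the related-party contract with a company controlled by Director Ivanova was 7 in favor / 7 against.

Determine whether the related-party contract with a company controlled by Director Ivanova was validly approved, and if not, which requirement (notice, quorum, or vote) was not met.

Notice: 6 days given; 5 required (6 ≥ 5). Satisfied.
Quorum: 17 present (interested directors count toward quorum); quorum is 9. Satisfied.
Vote: the related-party contract with a company controlled by Director Ivanova requires a majority of the disinterested directors present (17 − 3 = 14). A majority of 14 is 8, so 8 affirmative votes are needed; 7 voted in favor. Not satisfied.

Invalid — vote requirement not satisfied.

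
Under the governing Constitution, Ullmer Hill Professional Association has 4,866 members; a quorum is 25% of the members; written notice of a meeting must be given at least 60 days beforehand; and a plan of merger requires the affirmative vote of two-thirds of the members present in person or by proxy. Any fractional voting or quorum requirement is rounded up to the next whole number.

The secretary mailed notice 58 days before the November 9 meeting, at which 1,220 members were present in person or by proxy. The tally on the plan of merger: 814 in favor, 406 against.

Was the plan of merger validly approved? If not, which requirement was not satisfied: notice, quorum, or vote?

Invalid — notice requirement not satisfied.

Notice: 58 days given; 60 required. Not satisfied.
Quorum: 25% of 4,866 = 1,216.50, rounded up to 1,217; 1,220 present. Satisfied.
Vote: requires two-thirds of those present (1,220); 2/3 of 1220 = 813.33, rounded up to 814, so 814 needed; 814 in favor. Satisfied.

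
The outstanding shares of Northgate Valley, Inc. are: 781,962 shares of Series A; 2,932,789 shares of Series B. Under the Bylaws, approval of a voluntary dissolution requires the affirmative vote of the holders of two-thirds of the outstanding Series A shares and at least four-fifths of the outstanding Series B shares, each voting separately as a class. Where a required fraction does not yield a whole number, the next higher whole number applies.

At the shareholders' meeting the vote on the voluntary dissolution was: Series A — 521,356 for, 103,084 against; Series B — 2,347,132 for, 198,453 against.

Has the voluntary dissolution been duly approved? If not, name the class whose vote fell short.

Approved — every class gave the required vote.

Series A: 2/3 of 781962 = 521308; 521,308 required, 521,356 in favor — approved.
Series B: 4/5 of 2932789 = 2346231.20, rounded up to 2346232; 2,346,232 required, 2,347,132 in favor — approved.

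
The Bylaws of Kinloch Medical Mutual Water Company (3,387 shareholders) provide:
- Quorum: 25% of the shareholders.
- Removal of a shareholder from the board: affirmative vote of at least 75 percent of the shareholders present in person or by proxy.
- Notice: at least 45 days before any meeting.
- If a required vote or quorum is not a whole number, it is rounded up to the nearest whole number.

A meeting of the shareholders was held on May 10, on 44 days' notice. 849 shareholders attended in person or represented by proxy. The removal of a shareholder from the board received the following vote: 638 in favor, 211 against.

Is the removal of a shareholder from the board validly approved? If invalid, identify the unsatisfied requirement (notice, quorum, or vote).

Invalid — notice requirement not satisfied.

Notice: 44 days given; 45 required. Not satisfied.
Quorum: 25% of 3,387 = 846.75, rounded up to 847; 849 present. Satisfied.
Vote: requires three-fourths of those present (849); 3/4 of 849 = 636.75, rounded up to 637, so 637 needed; 638 in favor. Satisfied.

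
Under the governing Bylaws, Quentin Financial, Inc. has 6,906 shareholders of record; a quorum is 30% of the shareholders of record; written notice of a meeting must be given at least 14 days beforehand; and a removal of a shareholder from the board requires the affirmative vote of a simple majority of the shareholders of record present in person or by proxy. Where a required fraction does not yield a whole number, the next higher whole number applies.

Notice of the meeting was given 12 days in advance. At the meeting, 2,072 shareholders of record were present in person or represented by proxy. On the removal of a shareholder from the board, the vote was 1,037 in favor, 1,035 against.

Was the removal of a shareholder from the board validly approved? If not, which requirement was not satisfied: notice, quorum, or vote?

Invalid — notice requirement not satisfied.

Notice: 12 days given; 14 required. Not satisfied.
Quorum: 30% of 6,906 = 2,071.80, rounded up to 2,072; 2,072 present. Satisfied.
Vote: requires a majority of those present (2,072); a majority of 2072 is 1037, so 1,037 needed; 1,037 in favor. Satisfied.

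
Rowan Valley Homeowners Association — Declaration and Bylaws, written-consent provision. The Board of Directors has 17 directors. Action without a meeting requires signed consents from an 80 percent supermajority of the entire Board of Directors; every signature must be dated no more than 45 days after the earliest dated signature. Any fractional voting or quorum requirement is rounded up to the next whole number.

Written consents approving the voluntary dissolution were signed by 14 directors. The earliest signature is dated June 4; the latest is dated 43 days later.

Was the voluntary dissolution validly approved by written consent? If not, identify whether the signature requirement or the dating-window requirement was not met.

Effective — both the signature and dating-window requirements are satisfied.

Signatures required: an 80 percent supermajority of 17 — 4/5 of 17 = 13.60, rounded up to 14, so 14 needed; 14 signed. Sufficient.
Dating window: the latest signature is 43 days after the earliest; the limit is 45 days. Within the window.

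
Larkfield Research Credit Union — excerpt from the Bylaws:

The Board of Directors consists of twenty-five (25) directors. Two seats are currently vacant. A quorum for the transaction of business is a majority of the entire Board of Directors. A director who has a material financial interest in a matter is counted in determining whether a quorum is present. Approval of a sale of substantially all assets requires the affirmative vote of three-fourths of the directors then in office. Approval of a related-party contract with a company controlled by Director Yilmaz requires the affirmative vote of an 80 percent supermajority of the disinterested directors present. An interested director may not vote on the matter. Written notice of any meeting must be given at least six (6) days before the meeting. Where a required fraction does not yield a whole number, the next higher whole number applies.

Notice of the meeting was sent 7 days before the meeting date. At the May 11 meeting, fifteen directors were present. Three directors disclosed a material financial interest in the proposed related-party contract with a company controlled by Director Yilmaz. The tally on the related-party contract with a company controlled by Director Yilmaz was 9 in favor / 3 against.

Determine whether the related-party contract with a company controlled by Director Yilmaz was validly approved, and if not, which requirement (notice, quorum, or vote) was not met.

Invalid — vote requirement not satisfied.

Notice: 7 days given; 6 required (7 ≥ 6). Satisfied.
Quorum: 15 present (interested directors count toward quorum); quorum is 13. Satisfied.
Vote: the related-party contract with a company controlled by Director Yilmaz requires four-fifths of the disinterested directors present (15 − 3 = 12). 4/5 of 12 = 9.60, rounded up to 10, so 10 affirmative votes are needed; 9 voted in favor. Not satisfied.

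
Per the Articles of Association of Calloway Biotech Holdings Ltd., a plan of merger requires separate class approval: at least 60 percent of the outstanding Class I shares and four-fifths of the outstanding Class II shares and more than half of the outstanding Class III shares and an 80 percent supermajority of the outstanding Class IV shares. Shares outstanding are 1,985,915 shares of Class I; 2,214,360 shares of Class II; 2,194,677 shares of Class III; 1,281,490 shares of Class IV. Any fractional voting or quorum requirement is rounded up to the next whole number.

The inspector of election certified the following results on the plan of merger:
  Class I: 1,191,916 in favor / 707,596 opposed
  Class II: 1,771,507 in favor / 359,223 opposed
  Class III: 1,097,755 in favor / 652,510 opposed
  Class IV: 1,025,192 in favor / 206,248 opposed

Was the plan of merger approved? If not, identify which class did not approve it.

Class I: 3/5 of 1985915 = 1191549; 1,191,549 required, 1,191,916 in favor — approved.
Class II: 4/5 of 2214360 = 1771488; 1,771,488 required, 1,771,507 in favor — approved.
Class III: a majority of 2194677 is 1097339; 1,097,339 required, 1,097,755 in favor — approved.
Class IV: 4/5 of 1281490 = 1025192; 1,025,192 required, 1,025,192 in favor — approved.

Approved — every class gave the required vote.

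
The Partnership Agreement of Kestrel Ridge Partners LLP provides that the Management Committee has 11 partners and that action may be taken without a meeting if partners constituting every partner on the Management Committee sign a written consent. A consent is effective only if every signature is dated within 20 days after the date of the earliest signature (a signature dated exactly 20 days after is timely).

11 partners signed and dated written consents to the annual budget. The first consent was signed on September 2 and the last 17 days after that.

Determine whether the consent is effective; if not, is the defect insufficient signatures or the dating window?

Effective — both the signature and dating-window requirements are satisfied.

Signatures required: all of 11 — unanimous means all 11, so 11 needed; 11 signed. Sufficient.
Dating window: the latest signature is 17 days after the earliest; the limit is 20 days. Within the window.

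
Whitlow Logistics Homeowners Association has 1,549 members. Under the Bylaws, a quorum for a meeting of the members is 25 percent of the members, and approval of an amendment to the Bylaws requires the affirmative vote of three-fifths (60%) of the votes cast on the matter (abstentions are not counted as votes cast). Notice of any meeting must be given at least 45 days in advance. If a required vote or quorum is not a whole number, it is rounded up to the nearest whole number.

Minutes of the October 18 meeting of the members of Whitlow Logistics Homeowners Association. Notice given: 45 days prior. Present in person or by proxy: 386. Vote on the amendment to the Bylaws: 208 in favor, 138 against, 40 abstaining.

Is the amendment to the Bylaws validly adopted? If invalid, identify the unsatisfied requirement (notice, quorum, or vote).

Invalid — quorum requirement not satisfied.

Notice: 45 days given; 45 required. Satisfied.
Quorum: 25% of 1,549 = 387.25, rounded up to 388; 386 present. Not satisfied.
Vote: requires three-fifths of the votes cast (386 − 40 abstaining = 346); 3/5 of 346 = 207.60, rounded up to 208, so 208 needed; 208 in favor. Satisfied.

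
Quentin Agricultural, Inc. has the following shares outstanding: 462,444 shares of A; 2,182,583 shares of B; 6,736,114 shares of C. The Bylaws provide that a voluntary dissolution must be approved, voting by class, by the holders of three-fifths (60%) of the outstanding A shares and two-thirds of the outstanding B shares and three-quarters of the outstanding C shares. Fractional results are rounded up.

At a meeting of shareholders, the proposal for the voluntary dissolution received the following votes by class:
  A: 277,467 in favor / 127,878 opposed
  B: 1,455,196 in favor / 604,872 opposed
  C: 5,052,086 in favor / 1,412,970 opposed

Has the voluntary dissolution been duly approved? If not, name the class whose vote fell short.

A: 3/5 of 462444 = 277466.40, rounded up to 277467; 277,467 required, 277,467 in favor — approved.
B: 2/3 of 2182583 = 1455055.33, rounded up to 1455056; 1,455,056 required, 1,455,196 in favor — approved.
C: 3/4 of 6736114 = 5052085.50, rounded up to 5052086; 5,052,086 required, 5,052,086 in favor — approved.

Approved — every class gave the required vote.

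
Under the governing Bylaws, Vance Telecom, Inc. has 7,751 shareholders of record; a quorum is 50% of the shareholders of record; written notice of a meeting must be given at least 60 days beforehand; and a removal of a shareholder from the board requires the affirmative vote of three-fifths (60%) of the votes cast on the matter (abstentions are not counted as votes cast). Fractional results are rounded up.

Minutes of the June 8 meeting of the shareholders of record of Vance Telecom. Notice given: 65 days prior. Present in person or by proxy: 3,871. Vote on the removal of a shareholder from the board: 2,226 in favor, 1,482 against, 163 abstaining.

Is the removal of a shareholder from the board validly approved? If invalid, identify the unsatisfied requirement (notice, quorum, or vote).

Invalid — quorum requirement not satisfied.

Notice: 65 days given; 60 required. Satisfied.
Quorum: 50% of 7,751 = 3,875.50, rounded up to 3,876; 3,871 present. Not satisfied.
Vote: requires three-fifths of the votes cast (3,871 − 163 abstaining = 3,708); 3/5 of 3708 = 2224.80, rounded up to 2225, so 2,225 needed; 2,226 in favor. Satisfied.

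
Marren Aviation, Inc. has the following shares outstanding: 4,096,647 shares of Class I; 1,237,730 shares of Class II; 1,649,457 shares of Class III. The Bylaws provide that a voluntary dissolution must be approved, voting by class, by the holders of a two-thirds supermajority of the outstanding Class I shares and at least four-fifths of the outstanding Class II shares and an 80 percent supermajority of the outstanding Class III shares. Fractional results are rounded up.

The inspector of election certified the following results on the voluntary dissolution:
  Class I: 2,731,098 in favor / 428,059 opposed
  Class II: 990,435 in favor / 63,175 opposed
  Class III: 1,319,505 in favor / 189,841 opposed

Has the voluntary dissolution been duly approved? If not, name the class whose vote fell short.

Not approved — the Class III shares did not give the required vote.

Class I: 2/3 of 4096647 = 2731098; 2,731,098 required, 2,731,098 in favor — approved.
Class II: 4/5 of 1237730 = 990184; 990,184 required, 990,435 in favor — approved.
Class III: 4/5 of 1649457 = 1319565.60, rounded up to 1319566; 1,319,566 required, 1,319,505 in favor — not approved.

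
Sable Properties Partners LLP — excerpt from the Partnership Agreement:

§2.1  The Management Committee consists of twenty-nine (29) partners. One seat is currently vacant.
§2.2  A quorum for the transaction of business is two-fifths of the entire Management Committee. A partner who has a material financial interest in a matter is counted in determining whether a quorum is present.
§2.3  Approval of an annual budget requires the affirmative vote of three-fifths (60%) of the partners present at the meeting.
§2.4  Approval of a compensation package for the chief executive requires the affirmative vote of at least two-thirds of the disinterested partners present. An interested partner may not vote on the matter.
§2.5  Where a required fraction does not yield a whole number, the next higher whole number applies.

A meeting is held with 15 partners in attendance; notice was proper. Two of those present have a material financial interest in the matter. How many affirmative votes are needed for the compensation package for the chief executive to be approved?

9

The compensation package for the chief executive requires two-thirds of the disinterested partners present (15 − 2 = 13).
2/3 of 13 = 8.67, rounded up to 9.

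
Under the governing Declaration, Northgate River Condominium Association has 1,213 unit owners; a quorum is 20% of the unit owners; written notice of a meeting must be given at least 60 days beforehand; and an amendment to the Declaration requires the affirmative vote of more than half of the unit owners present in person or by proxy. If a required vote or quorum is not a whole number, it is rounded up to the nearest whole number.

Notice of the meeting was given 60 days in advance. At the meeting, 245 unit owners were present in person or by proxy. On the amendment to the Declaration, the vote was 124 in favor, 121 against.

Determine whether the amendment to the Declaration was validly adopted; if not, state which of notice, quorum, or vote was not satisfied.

Notice: 60 days given; 60 required. Satisfied.
Quorum: 20% of 1,213 = 242.60, rounded up to 243; 245 present. Satisfied.
Vote: requires a majority of those present (245); a majority of 245 is 123, so 123 needed; 124 in favor. Satisfied.

Valid — all requirements satisfied.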